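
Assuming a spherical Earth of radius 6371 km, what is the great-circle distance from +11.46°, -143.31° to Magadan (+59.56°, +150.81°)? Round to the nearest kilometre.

7564 km

Δλ = 150.81 − -143.31 = 294.12°; wrapped into (−180°, 180°]: -65.88°.
Δφ = 59.56 − 11.46 = 48.10°.
a = sin²(Δφ/2) + cos φ₁ · cos φ₂ · sin²(Δλ/2) = 0.312897.
c = 2·atan2(√a, √(1−a)) = 1.18726 rad → d = 6371·c ≈ 7564.01 km.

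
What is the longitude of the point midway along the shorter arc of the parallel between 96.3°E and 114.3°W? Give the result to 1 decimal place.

Signed shortest Δλ from +96.3° to -114.3° is +149.4°.
Midpoint longitude = +96.3° + (+149.4°)/2 = +96.3° + 74.7° = +171.0°.
(The naïve average (+96.3 + -114.3)/2 = -9.0° is on the wrong side of the globe.)

171.0°E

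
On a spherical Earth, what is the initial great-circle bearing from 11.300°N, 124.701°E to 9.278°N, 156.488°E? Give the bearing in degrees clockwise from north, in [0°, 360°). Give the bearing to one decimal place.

90.7°

Δλ = 156.488 − 124.701 = 31.787°.
θ = atan2( sin Δλ · cos φ₂ , cos φ₁ · sin φ₂ − sin φ₁ · cos φ₂ · cos Δλ )
  = atan2(0.51987, -0.00628) = 90.692° → normalised to [0°, 360°): 90.692°.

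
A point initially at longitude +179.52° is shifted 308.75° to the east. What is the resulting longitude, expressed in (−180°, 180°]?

+128.27°

Start at +179.52°; shift +308.75° → +488.27°.
+488.27° lies outside (−180°, 180°]; subtract 360° → +128.27°.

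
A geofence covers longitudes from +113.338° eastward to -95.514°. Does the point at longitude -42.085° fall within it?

No

Band width going east from +113.338° to -95.514°: ((-95.514 − 113.338) mod 360) = 151.148°.
Offset of -42.085° east of the west edge: ((-42.085 − 113.338) mod 360) = 204.577°.
204.577° > 151.148° ⇒ outside.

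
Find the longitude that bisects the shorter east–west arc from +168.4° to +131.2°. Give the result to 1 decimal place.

+149.8°

Signed shortest Δλ from +168.4° to +131.2° is -37.2°.
Midpoint longitude = +168.4° + (-37.2°)/2 = +168.4° − 18.6° = +149.8°.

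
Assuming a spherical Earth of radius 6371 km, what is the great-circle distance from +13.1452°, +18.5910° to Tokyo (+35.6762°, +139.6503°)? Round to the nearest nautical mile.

Δλ = 139.6503 − 18.5910 = 121.0593°.
Δφ = 35.6762 − 13.1452 = 22.5310°.
a = sin²(Δφ/2) + cos φ₁ · cos φ₂ · sin²(Δλ/2) = 0.637743.
c = 2·atan2(√a, √(1−a)) = 1.84989 rad → d = 6371·c ≈ 11785.66 km ≈ 6363.74 nmi.

6364 nmi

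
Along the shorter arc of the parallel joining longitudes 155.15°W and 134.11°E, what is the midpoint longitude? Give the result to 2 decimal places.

Signed shortest Δλ from -155.15° to +134.11° is -70.74°.
Midpoint longitude = -155.15° + (-70.74°)/2 = -155.15° − 35.37° = -190.52°.
Normalise into (−180°, 180°]: +169.48°.
(The naïve average (-155.15 + +134.11)/2 = -10.52° is on the wrong side of the globe.)

169.48°E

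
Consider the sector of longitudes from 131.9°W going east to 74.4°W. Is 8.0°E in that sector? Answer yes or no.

No

Band width going east from -131.9° to -74.4°: ((-74.4 − -131.9) mod 360) = 57.5°.
Offset of +8.0° east of the west edge: ((8.0 − -131.9) mod 360) = 139.9°.
139.9° > 57.5° ⇒ outside.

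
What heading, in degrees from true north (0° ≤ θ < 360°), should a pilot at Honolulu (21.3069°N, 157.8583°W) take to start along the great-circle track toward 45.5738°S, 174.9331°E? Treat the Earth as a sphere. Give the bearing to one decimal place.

Δλ = 174.9331 − -157.8583 = 332.7914°; wrapped into (−180°, 180°]: -27.2086°.
θ = atan2( sin Δλ · cos φ₂ , cos φ₁ · sin φ₂ − sin φ₁ · cos φ₂ · cos Δλ )
  = atan2(-0.32006, -0.89154) = -160.252° → normalised to [0°, 360°): 199.748°.

199.7°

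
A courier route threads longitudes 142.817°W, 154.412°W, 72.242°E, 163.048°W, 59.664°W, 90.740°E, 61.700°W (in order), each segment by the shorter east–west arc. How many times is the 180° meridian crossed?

Leg 1: -142.817° → -154.412°, shortest Δλ = -11.595° (west) — does not cross 180°.
Leg 2: -154.412° → +72.242°, shortest Δλ = -133.346° (west) — crosses 180°.
Leg 3: +72.242° → -163.048°, shortest Δλ = 124.71° (east) — crosses 180°.
Leg 4: -163.048° → -59.664°, shortest Δλ = 103.384° (east) — does not cross 180°.
Leg 5: -59.664° → +90.740°, shortest Δλ = 150.404° (east) — does not cross 180°.
Leg 6: +90.740° → -61.700°, shortest Δλ = -152.44° (west) — does not cross 180°.
Total crossings: 2.

2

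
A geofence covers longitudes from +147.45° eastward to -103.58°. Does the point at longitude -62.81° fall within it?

No

Band width going east from +147.45° to -103.58°: ((-103.58 − 147.45) mod 360) = 108.97°.
Offset of -62.81° east of the west edge: ((-62.81 − 147.45) mod 360) = 149.74°.
149.74° > 108.97° ⇒ outside.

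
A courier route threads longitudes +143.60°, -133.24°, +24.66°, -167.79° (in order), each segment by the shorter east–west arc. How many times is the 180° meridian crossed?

Leg 1: +143.60° → -133.24°, shortest Δλ = 83.16° (east) — crosses 180°.
Leg 2: -133.24° → +24.66°, shortest Δλ = 157.9° (east) — does not cross 180°.
Leg 3: +24.66° → -167.79°, shortest Δλ = 167.55° (east) — crosses 180°.
Total crossings: 2.

2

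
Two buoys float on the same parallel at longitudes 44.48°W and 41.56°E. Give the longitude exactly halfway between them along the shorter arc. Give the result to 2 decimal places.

Signed shortest Δλ from -44.48° to +41.56° is +86.04°.
Midpoint longitude = -44.48° + (+86.04°)/2 = -44.48° + 43.02° = -1.46°.

1.46°W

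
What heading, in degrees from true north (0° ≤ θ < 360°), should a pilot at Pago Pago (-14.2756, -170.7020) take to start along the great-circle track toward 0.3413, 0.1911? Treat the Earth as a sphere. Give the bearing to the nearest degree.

146°

Δλ = 0.1911 − -170.7020 = 170.8931°.
θ = atan2( sin Δλ · cos φ₂ , cos φ₁ · sin φ₂ − sin φ₁ · cos φ₂ · cos Δλ )
  = atan2(0.15827, -0.23770) = 146.342° → normalised to [0°, 360°): 146.342°.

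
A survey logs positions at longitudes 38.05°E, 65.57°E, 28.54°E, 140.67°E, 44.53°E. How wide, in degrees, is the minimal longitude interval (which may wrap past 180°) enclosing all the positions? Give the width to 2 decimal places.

112.13°

Sort the longitudes: +28.54°, +38.05°, +44.53°, +65.57°, +140.67°.
Eastward gaps between consecutive values (wrapping around): 9.51°, 6.48°, 21.04°, 75.10°, 247.87°.
Largest gap = 247.87° ⇒ minimal covering band is its complement: 360° − 247.87° = 112.13°.
Band runs from +28.54° eastward to +140.67°.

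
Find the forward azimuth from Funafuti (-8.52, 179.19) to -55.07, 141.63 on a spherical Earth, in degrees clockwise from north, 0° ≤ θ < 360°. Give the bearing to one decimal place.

205.1°

Δλ = 141.63 − 179.19 = -37.56°.
θ = atan2( sin Δλ · cos φ₂ , cos φ₁ · sin φ₂ − sin φ₁ · cos φ₂ · cos Δλ )
  = atan2(-0.34904, -0.74356) = -154.854° → normalised to [0°, 360°): 205.146°.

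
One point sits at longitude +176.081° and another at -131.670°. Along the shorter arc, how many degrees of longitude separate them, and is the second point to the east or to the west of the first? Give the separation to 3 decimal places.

52.249° east

Raw difference: -131.670 − 176.081 = -307.751°.
Normalise into (−180°, 180°]: -307.751° + 360° = 52.249°.
Positive ⇒ the second point lies to the east; separation 52.249°.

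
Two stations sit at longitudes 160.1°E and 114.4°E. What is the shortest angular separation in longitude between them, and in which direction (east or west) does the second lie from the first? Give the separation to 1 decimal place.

Raw difference: 114.4 − 160.1 = -45.7°.
Normalise into (−180°, 180°]: -45.7° stays -45.7°.
Negative ⇒ the second point lies to the west; separation 45.7°.

45.7° west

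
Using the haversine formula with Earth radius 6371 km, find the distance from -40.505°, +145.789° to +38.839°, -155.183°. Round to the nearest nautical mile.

Δλ = -155.183 − 145.789 = -300.972°; wrapped into (−180°, 180°]: 59.028°.
Δφ = 38.839 − -40.505 = 79.344°.
a = sin²(Δφ/2) + cos φ₁ · cos φ₂ · sin²(Δλ/2) = 0.551276.
c = 2·atan2(√a, √(1−a)) = 1.67353 rad → d = 6371·c ≈ 10662.05 km ≈ 5757.05 nmi.

5757 nmi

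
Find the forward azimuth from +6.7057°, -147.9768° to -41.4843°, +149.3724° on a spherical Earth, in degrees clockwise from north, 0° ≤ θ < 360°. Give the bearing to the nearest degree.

224°

Δλ = 149.3724 − -147.9768 = 297.3492°; wrapped into (−180°, 180°]: -62.6508°.
θ = atan2( sin Δλ · cos φ₂ , cos φ₁ · sin φ₂ − sin φ₁ · cos φ₂ · cos Δλ )
  = atan2(-0.66540, -0.69807) = -136.373° → normalised to [0°, 360°): 223.627°.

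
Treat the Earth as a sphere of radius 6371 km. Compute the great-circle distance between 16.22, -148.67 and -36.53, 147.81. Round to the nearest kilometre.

8869 km

Δλ = 147.81 − -148.67 = 296.48°; wrapped into (−180°, 180°]: -63.52°.
Δφ = -36.53 − 16.22 = -52.75°.
a = sin²(Δφ/2) + cos φ₁ · cos φ₂ · sin²(Δλ/2) = 0.411120.
c = 2·atan2(√a, √(1−a)) = 1.39209 rad → d = 6371·c ≈ 8868.98 km.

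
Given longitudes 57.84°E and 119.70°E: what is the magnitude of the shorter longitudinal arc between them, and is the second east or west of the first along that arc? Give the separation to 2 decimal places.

Raw difference: 119.70 − 57.84 = 61.86°.
Normalise into (−180°, 180°]: 61.86° stays 61.86°.
Positive ⇒ the second point lies to the east; separation 61.86°.

61.86° east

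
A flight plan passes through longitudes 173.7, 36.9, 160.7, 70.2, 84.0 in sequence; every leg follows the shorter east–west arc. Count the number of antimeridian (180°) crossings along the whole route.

0

Leg 1: +173.7° → +36.9°, shortest Δλ = -136.8° (west) — does not cross 180°.
Leg 2: +36.9° → +160.7°, shortest Δλ = 123.8° (east) — does not cross 180°.
Leg 3: +160.7° → +70.2°, shortest Δλ = -90.5° (west) — does not cross 180°.
Leg 4: +70.2° → +84.0°, shortest Δλ = 13.8° (east) — does not cross 180°.
Total crossings: 0.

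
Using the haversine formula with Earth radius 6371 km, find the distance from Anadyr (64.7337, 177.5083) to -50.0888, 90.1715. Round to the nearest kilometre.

Δλ = 90.1715 − 177.5083 = -87.3368°.
Δφ = -50.0888 − 64.7337 = -114.8225°.
a = sin²(Δφ/2) + cos φ₁ · cos φ₂ · sin²(Δλ/2) = 0.840468.
c = 2·atan2(√a, √(1−a)) = 2.31984 rad → d = 6371·c ≈ 14779.67 km.

14780 km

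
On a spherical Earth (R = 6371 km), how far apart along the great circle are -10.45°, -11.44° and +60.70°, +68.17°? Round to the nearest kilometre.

10463 km

Δλ = 68.17 − -11.44 = 79.61°.
Δφ = 60.70 − -10.45 = 71.15°.
a = sin²(Δφ/2) + cos φ₁ · cos φ₂ · sin²(Δλ/2) = 0.535689.
c = 2·atan2(√a, √(1−a)) = 1.64224 rad → d = 6371·c ≈ 10462.68 km.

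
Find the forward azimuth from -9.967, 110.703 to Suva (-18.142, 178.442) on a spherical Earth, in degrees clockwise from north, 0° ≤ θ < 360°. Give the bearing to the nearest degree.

106°

Δλ = 178.442 − 110.703 = 67.739°.
θ = atan2( sin Δλ · cos φ₂ , cos φ₁ · sin φ₂ − sin φ₁ · cos φ₂ · cos Δλ )
  = atan2(0.87946, -0.24437) = 105.528° → normalised to [0°, 360°): 105.528°.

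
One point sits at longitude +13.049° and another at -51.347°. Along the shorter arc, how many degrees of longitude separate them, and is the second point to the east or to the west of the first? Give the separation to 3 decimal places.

64.396° west

Raw difference: -51.347 − 13.049 = -64.396°.
Normalise into (−180°, 180°]: -64.396° stays -64.396°.
Negative ⇒ the second point lies to the west; separation 64.396°.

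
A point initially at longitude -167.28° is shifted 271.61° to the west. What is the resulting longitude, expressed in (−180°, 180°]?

-78.89°

Start at -167.28°; shift −271.61° → -438.89°.
-438.89° lies outside (−180°, 180°]; add 360° → -78.89°.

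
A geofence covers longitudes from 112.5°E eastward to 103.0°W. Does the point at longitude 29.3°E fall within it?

No

Band width going east from +112.5° to -103.0°: ((-103.0 − 112.5) mod 360) = 144.5°.
Offset of +29.3° east of the west edge: ((29.3 − 112.5) mod 360) = 276.8°.
276.8° > 144.5° ⇒ outside.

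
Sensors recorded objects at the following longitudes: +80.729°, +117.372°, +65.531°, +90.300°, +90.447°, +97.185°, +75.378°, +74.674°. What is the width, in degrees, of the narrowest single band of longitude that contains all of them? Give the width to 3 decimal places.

Sort the longitudes: +65.531°, +74.674°, +75.378°, +80.729°, +90.300°, +90.447°, +97.185°, +117.372°.
Eastward gaps between consecutive values (wrapping around): 9.143°, 0.704°, 5.351°, 9.571°, 0.147°, 6.738°, 20.187°, 308.159°.
Largest gap = 308.159° ⇒ minimal covering band is its complement: 360° − 308.159° = 51.841°.
Band runs from +65.531° eastward to +117.372°.

51.841°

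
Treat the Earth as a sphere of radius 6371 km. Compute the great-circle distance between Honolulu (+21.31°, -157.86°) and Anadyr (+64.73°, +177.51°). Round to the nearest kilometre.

Δλ = 177.51 − -157.86 = 335.37°; wrapped into (−180°, 180°]: -24.63°.
Δφ = 64.73 − 21.31 = 43.42°.
a = sin²(Δφ/2) + cos φ₁ · cos φ₂ · sin²(Δλ/2) = 0.154924.
c = 2·atan2(√a, √(1−a)) = 0.80910 rad → d = 6371·c ≈ 5154.76 km.

5155 km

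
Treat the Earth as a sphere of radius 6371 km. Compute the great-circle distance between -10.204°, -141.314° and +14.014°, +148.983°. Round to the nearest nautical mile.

Δλ = 148.983 − -141.314 = 290.297°; wrapped into (−180°, 180°]: -69.703°.
Δφ = 14.014 − -10.204 = 24.218°.
a = sin²(Δφ/2) + cos φ₁ · cos φ₂ · sin²(Δλ/2) = 0.355830.
c = 2·atan2(√a, √(1−a)) = 1.27830 rad → d = 6371·c ≈ 8144.08 km ≈ 4397.45 nmi.

4397 nmi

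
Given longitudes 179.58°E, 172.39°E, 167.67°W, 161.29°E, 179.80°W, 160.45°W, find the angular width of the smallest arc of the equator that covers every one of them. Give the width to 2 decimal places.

Sort the longitudes: -179.80°, -167.67°, -160.45°, +161.29°, +172.39°, +179.58°.
Eastward gaps between consecutive values (wrapping around): 12.13°, 7.22°, 321.74°, 11.10°, 7.19°, 0.62°.
Largest gap = 321.74° ⇒ minimal covering band is its complement: 360° − 321.74° = 38.26°.
Band runs from +161.29° eastward to -160.45°, crossing the antimeridian.

38.26°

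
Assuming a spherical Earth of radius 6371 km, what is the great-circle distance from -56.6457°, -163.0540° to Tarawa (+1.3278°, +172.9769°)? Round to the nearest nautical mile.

3670 nmi

Δλ = 172.9769 − -163.0540 = 336.0309°; wrapped into (−180°, 180°]: -23.9691°.
Δφ = 1.3278 − -56.6457 = 57.9735°.
a = sin²(Δφ/2) + cos φ₁ · cos φ₂ · sin²(Δλ/2) = 0.258545.
c = 2·atan2(√a, √(1−a)) = 1.06682 rad → d = 6371·c ≈ 6796.71 km ≈ 3669.93 nmi.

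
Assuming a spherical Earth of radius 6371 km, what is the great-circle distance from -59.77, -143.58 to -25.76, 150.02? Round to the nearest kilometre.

Δλ = 150.02 − -143.58 = 293.60°; wrapped into (−180°, 180°]: -66.40°.
Δφ = -25.76 − -59.77 = 34.01°.
a = sin²(Δφ/2) + cos φ₁ · cos φ₂ · sin²(Δλ/2) = 0.221482.
c = 2·atan2(√a, √(1−a)) = 0.97998 rad → d = 6371·c ≈ 6243.48 km.

6243 km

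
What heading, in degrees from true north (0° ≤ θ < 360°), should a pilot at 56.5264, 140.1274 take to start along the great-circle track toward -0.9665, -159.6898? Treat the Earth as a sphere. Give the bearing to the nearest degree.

Δλ = -159.6898 − 140.1274 = -299.8172°; wrapped into (−180°, 180°]: 60.1828°.
θ = atan2( sin Δλ · cos φ₂ , cos φ₁ · sin φ₂ − sin φ₁ · cos φ₂ · cos Δλ )
  = atan2(0.86749, -0.42401) = 116.048° → normalised to [0°, 360°): 116.048°.

116°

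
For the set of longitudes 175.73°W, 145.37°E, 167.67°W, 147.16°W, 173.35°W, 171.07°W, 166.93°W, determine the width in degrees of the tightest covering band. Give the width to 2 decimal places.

67.47°

Sort the longitudes: -175.73°, -173.35°, -171.07°, -167.67°, -166.93°, -147.16°, +145.37°.
Eastward gaps between consecutive values (wrapping around): 2.38°, 2.28°, 3.40°, 0.74°, 19.77°, 292.53°, 38.90°.
Largest gap = 292.53° ⇒ minimal covering band is its complement: 360° − 292.53° = 67.47°.
Band runs from +145.37° eastward to -147.16°, crossing the antimeridian.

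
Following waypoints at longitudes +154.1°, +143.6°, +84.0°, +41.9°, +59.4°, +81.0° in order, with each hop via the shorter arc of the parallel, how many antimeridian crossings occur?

Leg 1: +154.1° → +143.6°, shortest Δλ = -10.5° (west) — does not cross 180°.
Leg 2: +143.6° → +84.0°, shortest Δλ = -59.6° (west) — does not cross 180°.
Leg 3: +84.0° → +41.9°, shortest Δλ = -42.1° (west) — does not cross 180°.
Leg 4: +41.9° → +59.4°, shortest Δλ = 17.5° (east) — does not cross 180°.
Leg 5: +59.4° → +81.0°, shortest Δλ = 21.6° (east) — does not cross 180°.
Total crossings: 0.

0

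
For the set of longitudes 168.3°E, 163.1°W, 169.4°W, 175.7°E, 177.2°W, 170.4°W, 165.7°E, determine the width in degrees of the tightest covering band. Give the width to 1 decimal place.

Sort the longitudes: -177.2°, -170.4°, -169.4°, -163.1°, +165.7°, +168.3°, +175.7°.
Eastward gaps between consecutive values (wrapping around): 6.8°, 1.0°, 6.3°, 328.8°, 2.6°, 7.4°, 7.1°.
Largest gap = 328.8° ⇒ minimal covering band is its complement: 360° − 328.8° = 31.2°.
Band runs from +165.7° eastward to -163.1°, crossing the antimeridian.

31.2°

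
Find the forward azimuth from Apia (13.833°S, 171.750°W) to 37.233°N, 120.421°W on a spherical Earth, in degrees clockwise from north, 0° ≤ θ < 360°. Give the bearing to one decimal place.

41.3°

Δλ = -120.421 − -171.750 = 51.329°.
θ = atan2( sin Δλ · cos φ₂ , cos φ₁ · sin φ₂ − sin φ₁ · cos φ₂ · cos Δλ )
  = atan2(0.62162, 0.70646) = 41.345° → normalised to [0°, 360°): 41.345°.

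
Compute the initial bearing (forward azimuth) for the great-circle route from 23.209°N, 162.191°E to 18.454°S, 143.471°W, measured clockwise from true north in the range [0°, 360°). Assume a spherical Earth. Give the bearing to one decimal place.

Δλ = -143.471 − 162.191 = -305.662°; wrapped into (−180°, 180°]: 54.338°.
θ = atan2( sin Δλ · cos φ₂ , cos φ₁ · sin φ₂ − sin φ₁ · cos φ₂ · cos Δλ )
  = atan2(0.77069, -0.50887) = 123.436° → normalised to [0°, 360°): 123.436°.

123.4°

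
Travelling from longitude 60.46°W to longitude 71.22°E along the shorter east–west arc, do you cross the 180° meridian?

Signed shortest Δλ = ((71.22 − -60.46 + 180) mod 360) − 180 = 131.68°.
Going east by 131.68° from -60.46° reaches +71.22° without touching 180°.

No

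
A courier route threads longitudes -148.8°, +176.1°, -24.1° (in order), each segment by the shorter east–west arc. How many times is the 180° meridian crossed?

Leg 1: -148.8° → +176.1°, shortest Δλ = -35.1° (west) — crosses 180°.
Leg 2: +176.1° → -24.1°, shortest Δλ = 159.8° (east) — crosses 180°.
Total crossings: 2.

2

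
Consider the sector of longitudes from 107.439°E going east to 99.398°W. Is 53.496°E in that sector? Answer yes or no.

No

Band width going east from +107.439° to -99.398°: ((-99.398 − 107.439) mod 360) = 153.163°.
Offset of +53.496° east of the west edge: ((53.496 − 107.439) mod 360) = 306.057°.
306.057° > 153.163° ⇒ outside.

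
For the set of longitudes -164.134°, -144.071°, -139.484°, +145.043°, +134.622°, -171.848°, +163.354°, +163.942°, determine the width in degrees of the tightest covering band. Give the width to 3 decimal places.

Sort the longitudes: -171.848°, -164.134°, -144.071°, -139.484°, +134.622°, +145.043°, +163.354°, +163.942°.
Eastward gaps between consecutive values (wrapping around): 7.714°, 20.063°, 4.587°, 274.106°, 10.421°, 18.311°, 0.588°, 24.210°.
Largest gap = 274.106° ⇒ minimal covering band is its complement: 360° − 274.106° = 85.894°.
Band runs from +134.622° eastward to -139.484°, crossing the antimeridian.

85.894°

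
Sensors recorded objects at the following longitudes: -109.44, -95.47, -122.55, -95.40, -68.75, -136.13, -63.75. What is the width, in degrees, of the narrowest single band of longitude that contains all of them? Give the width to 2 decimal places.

Sort the longitudes: -136.13°, -122.55°, -109.44°, -95.47°, -95.40°, -68.75°, -63.75°.
Eastward gaps between consecutive values (wrapping around): 13.58°, 13.11°, 13.97°, 0.07°, 26.65°, 5.00°, 287.62°.
Largest gap = 287.62° ⇒ minimal covering band is its complement: 360° − 287.62° = 72.38°.
Band runs from -136.13° eastward to -63.75°.

72.38°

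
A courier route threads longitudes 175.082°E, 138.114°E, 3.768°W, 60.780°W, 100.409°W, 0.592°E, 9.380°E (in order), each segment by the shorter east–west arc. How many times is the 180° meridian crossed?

0

Leg 1: +175.082° → +138.114°, shortest Δλ = -36.968° (west) — does not cross 180°.
Leg 2: +138.114° → -3.768°, shortest Δλ = -141.882° (west) — does not cross 180°.
Leg 3: -3.768° → -60.780°, shortest Δλ = -57.012° (west) — does not cross 180°.
Leg 4: -60.780° → -100.409°, shortest Δλ = -39.629° (west) — does not cross 180°.
Leg 5: -100.409° → +0.592°, shortest Δλ = 101.001° (east) — does not cross 180°.
Leg 6: +0.592° → +9.380°, shortest Δλ = 8.788° (east) — does not cross 180°.
Total crossings: 0.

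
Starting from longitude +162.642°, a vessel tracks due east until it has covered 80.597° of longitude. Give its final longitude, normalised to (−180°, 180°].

-116.761°

Start at +162.642°; shift +80.597° → +243.239°.
+243.239° lies outside (−180°, 180°]; subtract 360° → -116.761°.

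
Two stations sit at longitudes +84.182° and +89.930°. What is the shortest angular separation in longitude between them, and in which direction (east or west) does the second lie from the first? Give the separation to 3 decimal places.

5.748° east

Raw difference: 89.930 − 84.182 = 5.748°.
Normalise into (−180°, 180°]: 5.748° stays 5.748°.
Positive ⇒ the second point lies to the east; separation 5.748°.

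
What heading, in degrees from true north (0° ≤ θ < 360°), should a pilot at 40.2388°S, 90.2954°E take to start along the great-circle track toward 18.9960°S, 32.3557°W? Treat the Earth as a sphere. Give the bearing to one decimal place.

234.0°

Δλ = -32.3557 − 90.2954 = -122.6511°.
θ = atan2( sin Δλ · cos φ₂ , cos φ₁ · sin φ₂ − sin φ₁ · cos φ₂ · cos Δλ )
  = atan2(-0.79612, -0.57801) = -125.981° → normalised to [0°, 360°): 234.019°.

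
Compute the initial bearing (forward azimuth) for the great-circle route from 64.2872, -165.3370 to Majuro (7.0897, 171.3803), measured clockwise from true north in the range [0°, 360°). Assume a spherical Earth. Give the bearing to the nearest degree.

Δλ = 171.3803 − -165.3370 = 336.7173°; wrapped into (−180°, 180°]: -23.2827°.
θ = atan2( sin Δλ · cos φ₂ , cos φ₁ · sin φ₂ − sin φ₁ · cos φ₂ · cos Δλ )
  = atan2(-0.39225, -0.76773) = -152.937° → normalised to [0°, 360°): 207.063°.

207°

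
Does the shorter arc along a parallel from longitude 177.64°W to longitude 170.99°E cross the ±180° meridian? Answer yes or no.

Yes

Naïve |170.99 − -177.64| = 348.63° > 180°, so the shorter arc goes the other way round — across 180°.
Signed shortest Δλ = ((170.99 − -177.64 + 180) mod 360) − 180 = -11.37°.
Going west by 11.37° from -177.64° passes through 180° before reaching +170.99°.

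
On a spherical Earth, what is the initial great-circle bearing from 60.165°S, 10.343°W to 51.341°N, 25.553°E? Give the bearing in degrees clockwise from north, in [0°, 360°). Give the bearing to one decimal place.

23.9°

Δλ = 25.553 − -10.343 = 35.896°.
θ = atan2( sin Δλ · cos φ₂ , cos φ₁ · sin φ₂ − sin φ₁ · cos φ₂ · cos Δλ )
  = atan2(0.36626, 0.82746) = 23.876° → normalised to [0°, 360°): 23.876°.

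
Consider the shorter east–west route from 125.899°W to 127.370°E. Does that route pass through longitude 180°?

Naïve |127.370 − -125.899| = 253.269° > 180°, so the shorter arc goes the other way round — across 180°.
Signed shortest Δλ = ((127.370 − -125.899 + 180) mod 360) − 180 = -106.731°.
Going west by 106.731° from -125.899° passes through 180° before reaching +127.370°.

Yes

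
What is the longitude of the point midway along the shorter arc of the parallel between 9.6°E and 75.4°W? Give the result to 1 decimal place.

32.9°W

Signed shortest Δλ from +9.6° to -75.4° is -85.0°.
Midpoint longitude = +9.6° + (-85.0°)/2 = +9.6° − 42.5° = -32.9°.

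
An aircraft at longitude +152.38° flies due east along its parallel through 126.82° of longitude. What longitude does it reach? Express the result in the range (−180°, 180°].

-80.80°

Start at +152.38°; shift +126.82° → +279.20°.
+279.20° lies outside (−180°, 180°]; subtract 360° → -80.80°.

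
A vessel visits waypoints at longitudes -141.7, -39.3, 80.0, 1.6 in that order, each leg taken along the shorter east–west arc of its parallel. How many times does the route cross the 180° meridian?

Leg 1: -141.7° → -39.3°, shortest Δλ = 102.4° (east) — does not cross 180°.
Leg 2: -39.3° → +80.0°, shortest Δλ = 119.3° (east) — does not cross 180°.
Leg 3: +80.0° → +1.6°, shortest Δλ = -78.4° (west) — does not cross 180°.
Total crossings: 0.

0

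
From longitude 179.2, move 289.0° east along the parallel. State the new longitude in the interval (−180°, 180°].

Start at +179.2°; shift +289.0° → +468.2°.
+468.2° lies outside (−180°, 180°]; subtract 360° → +108.2°.

+108.2°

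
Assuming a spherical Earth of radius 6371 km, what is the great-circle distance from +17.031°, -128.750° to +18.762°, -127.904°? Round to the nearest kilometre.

Δλ = -127.904 − -128.750 = 0.846°.
Δφ = 18.762 − 17.031 = 1.731°.
a = sin²(Δφ/2) + cos φ₁ · cos φ₂ · sin²(Δλ/2) = 0.000278.
c = 2·atan2(√a, √(1−a)) = 0.03332 rad → d = 6371·c ≈ 212.28 km.

212 km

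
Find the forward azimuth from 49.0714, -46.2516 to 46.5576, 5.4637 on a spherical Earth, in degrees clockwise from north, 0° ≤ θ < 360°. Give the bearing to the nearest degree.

Δλ = 5.4637 − -46.2516 = 51.7153°.
θ = atan2( sin Δλ · cos φ₂ , cos φ₁ · sin φ₂ − sin φ₁ · cos φ₂ · cos Δλ )
  = atan2(0.53975, 0.15378) = 74.097° → normalised to [0°, 360°): 74.097°.

74°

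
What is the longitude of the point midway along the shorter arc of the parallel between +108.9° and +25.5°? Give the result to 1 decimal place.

+67.2°

Signed shortest Δλ from +108.9° to +25.5° is -83.4°.
Midpoint longitude = +108.9° + (-83.4°)/2 = +108.9° − 41.7° = +67.2°.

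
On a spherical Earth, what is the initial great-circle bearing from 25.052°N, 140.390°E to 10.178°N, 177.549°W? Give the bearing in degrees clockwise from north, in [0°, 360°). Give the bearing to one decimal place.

Δλ = -177.549 − 140.390 = -317.939°; wrapped into (−180°, 180°]: 42.061°.
θ = atan2( sin Δλ · cos φ₂ , cos φ₁ · sin φ₂ − sin φ₁ · cos φ₂ · cos Δλ )
  = atan2(0.65938, -0.14935) = 102.762° → normalised to [0°, 360°): 102.762°.

102.8°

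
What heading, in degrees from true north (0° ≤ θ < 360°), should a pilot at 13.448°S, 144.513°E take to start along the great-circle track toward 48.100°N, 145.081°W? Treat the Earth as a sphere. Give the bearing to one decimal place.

39.0°

Δλ = -145.081 − 144.513 = -289.594°; wrapped into (−180°, 180°]: 70.406°.
θ = atan2( sin Δλ · cos φ₂ , cos φ₁ · sin φ₂ − sin φ₁ · cos φ₂ · cos Δλ )
  = atan2(0.62916, 0.77599) = 39.035° → normalised to [0°, 360°): 39.035°.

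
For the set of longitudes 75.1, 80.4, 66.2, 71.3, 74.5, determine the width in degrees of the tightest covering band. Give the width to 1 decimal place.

14.2°

Sort the longitudes: +66.2°, +71.3°, +74.5°, +75.1°, +80.4°.
Eastward gaps between consecutive values (wrapping around): 5.1°, 3.2°, 0.6°, 5.3°, 345.8°.
Largest gap = 345.8° ⇒ minimal covering band is its complement: 360° − 345.8° = 14.2°.
Band runs from +66.2° eastward to +80.4°.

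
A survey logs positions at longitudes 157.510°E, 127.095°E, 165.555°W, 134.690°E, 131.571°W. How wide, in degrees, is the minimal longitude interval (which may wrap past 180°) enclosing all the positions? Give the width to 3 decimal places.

Sort the longitudes: -165.555°, -131.571°, +127.095°, +134.690°, +157.510°.
Eastward gaps between consecutive values (wrapping around): 33.984°, 258.666°, 7.595°, 22.820°, 36.935°.
Largest gap = 258.666° ⇒ minimal covering band is its complement: 360° − 258.666° = 101.334°.
Band runs from +127.095° eastward to -131.571°, crossing the antimeridian.

101.334°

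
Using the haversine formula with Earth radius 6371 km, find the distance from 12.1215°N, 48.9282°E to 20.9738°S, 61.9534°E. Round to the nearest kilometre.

3946 km

Δλ = 61.9534 − 48.9282 = 13.0252°.
Δφ = -20.9738 − 12.1215 = -33.0953°.
a = sin²(Δφ/2) + cos φ₁ · cos φ₂ · sin²(Δλ/2) = 0.092863.
c = 2·atan2(√a, √(1−a)) = 0.61932 rad → d = 6371·c ≈ 3945.67 km.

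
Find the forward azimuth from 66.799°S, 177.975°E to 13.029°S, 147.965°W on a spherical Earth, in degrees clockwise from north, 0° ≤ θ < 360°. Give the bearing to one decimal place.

Δλ = -147.965 − 177.975 = -325.940°; wrapped into (−180°, 180°]: 34.060°.
θ = atan2( sin Δλ · cos φ₂ , cos φ₁ · sin φ₂ − sin φ₁ · cos φ₂ · cos Δλ )
  = atan2(0.54564, 0.65304) = 39.880° → normalised to [0°, 360°): 39.880°.

39.9°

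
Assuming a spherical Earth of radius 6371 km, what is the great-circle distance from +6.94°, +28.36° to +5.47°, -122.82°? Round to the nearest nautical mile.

8927 nmi

Δλ = -122.82 − 28.36 = -151.18°.
Δφ = 5.47 − 6.94 = -1.47°.
a = sin²(Δφ/2) + cos φ₁ · cos φ₂ · sin²(Δλ/2) = 0.927120.
c = 2·atan2(√a, √(1−a)) = 2.59488 rad → d = 6371·c ≈ 16532.01 km ≈ 8926.57 nmi.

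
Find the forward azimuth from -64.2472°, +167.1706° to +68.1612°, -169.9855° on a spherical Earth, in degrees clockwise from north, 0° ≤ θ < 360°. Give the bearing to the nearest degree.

11°

Δλ = -169.9855 − 167.1706 = -337.1561°; wrapped into (−180°, 180°]: 22.8439°.
θ = atan2( sin Δλ · cos φ₂ , cos φ₁ · sin φ₂ − sin φ₁ · cos φ₂ · cos Δλ )
  = atan2(0.14442, 0.71208) = 11.465° → normalised to [0°, 360°): 11.465°.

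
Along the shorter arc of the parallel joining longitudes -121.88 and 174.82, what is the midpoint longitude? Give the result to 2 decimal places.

-153.53°

Signed shortest Δλ from -121.88° to +174.82° is -63.30°.
Midpoint longitude = -121.88° + (-63.30°)/2 = -121.88° − 31.65° = -153.53°.
(The naïve average (-121.88 + +174.82)/2 = 26.47° is on the wrong side of the globe.)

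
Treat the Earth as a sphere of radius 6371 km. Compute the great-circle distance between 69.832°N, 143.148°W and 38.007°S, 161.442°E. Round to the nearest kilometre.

Δλ = 161.442 − -143.148 = 304.590°; wrapped into (−180°, 180°]: -55.410°.
Δφ = -38.007 − 69.832 = -107.839°.
a = sin²(Δφ/2) + cos φ₁ · cos φ₂ · sin²(Δλ/2) = 0.711891.
c = 2·atan2(√a, √(1−a)) = 2.00841 rad → d = 6371·c ≈ 12795.60 km.

12796 km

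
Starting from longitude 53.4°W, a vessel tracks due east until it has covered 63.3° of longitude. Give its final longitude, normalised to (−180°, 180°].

9.9°E

Start at -53.4°; shift +63.3° → +9.9°.
+9.9° already lies in (−180°, 180°].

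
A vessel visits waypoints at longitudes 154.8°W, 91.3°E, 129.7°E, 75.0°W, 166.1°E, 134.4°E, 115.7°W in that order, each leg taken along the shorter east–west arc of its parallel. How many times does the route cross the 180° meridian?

4

Leg 1: -154.8° → +91.3°, shortest Δλ = -113.9° (west) — crosses 180°.
Leg 2: +91.3° → +129.7°, shortest Δλ = 38.4° (east) — does not cross 180°.
Leg 3: +129.7° → -75.0°, shortest Δλ = 155.3° (east) — crosses 180°.
Leg 4: -75.0° → +166.1°, shortest Δλ = -118.9° (west) — crosses 180°.
Leg 5: +166.1° → +134.4°, shortest Δλ = -31.7° (west) — does not cross 180°.
Leg 6: +134.4° → -115.7°, shortest Δλ = 109.9° (east) — crosses 180°.
Total crossings: 4.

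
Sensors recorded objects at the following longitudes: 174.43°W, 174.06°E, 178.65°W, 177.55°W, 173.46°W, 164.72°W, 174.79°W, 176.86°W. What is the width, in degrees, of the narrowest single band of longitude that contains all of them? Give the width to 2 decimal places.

21.22°

Sort the longitudes: -178.65°, -177.55°, -176.86°, -174.79°, -174.43°, -173.46°, -164.72°, +174.06°.
Eastward gaps between consecutive values (wrapping around): 1.10°, 0.69°, 2.07°, 0.36°, 0.97°, 8.74°, 338.78°, 7.29°.
Largest gap = 338.78° ⇒ minimal covering band is its complement: 360° − 338.78° = 21.22°.
Band runs from +174.06° eastward to -164.72°, crossing the antimeridian.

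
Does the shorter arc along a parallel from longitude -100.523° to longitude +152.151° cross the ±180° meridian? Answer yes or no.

Naïve |152.151 − -100.523| = 252.674° > 180°, so the shorter arc goes the other way round — across 180°.
Signed shortest Δλ = ((152.151 − -100.523 + 180) mod 360) − 180 = -107.326°.
Going west by 107.326° from -100.523° passes through 180° before reaching +152.151°.

Yes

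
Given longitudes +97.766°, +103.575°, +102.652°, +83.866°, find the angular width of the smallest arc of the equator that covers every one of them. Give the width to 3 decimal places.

Sort the longitudes: +83.866°, +97.766°, +102.652°, +103.575°.
Eastward gaps between consecutive values (wrapping around): 13.900°, 4.886°, 0.923°, 340.291°.
Largest gap = 340.291° ⇒ minimal covering band is its complement: 360° − 340.291° = 19.709°.
Band runs from +83.866° eastward to +103.575°.

19.709°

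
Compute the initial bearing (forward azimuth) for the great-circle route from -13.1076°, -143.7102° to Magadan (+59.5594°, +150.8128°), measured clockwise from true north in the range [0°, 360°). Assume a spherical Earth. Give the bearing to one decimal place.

332.6°

Δλ = 150.8128 − -143.7102 = 294.5230°; wrapped into (−180°, 180°]: -65.4770°.
θ = atan2( sin Δλ · cos φ₂ , cos φ₁ · sin φ₂ − sin φ₁ · cos φ₂ · cos Δλ )
  = atan2(-0.46094, 0.88738) = -27.449° → normalised to [0°, 360°): 332.551°.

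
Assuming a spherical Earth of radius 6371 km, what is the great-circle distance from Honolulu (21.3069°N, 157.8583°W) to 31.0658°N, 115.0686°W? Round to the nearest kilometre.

4377 km

Δλ = -115.0686 − -157.8583 = 42.7897°.
Δφ = 31.0658 − 21.3069 = 9.7589°.
a = sin²(Δφ/2) + cos φ₁ · cos φ₂ · sin²(Δλ/2) = 0.113432.
c = 2·atan2(√a, √(1−a)) = 0.68702 rad → d = 6371·c ≈ 4377.03 km.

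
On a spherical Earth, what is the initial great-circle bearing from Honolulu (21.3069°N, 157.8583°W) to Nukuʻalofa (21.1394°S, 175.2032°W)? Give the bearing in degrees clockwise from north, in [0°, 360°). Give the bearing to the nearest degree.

Δλ = -175.2032 − -157.8583 = -17.3449°.
θ = atan2( sin Δλ · cos φ₂ , cos φ₁ · sin φ₂ − sin φ₁ · cos φ₂ · cos Δλ )
  = atan2(-0.27806, -0.65949) = -157.138° → normalised to [0°, 360°): 202.862°.

203°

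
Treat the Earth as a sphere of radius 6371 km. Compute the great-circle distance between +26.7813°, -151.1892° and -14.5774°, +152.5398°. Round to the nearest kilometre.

7618 km

Δλ = 152.5398 − -151.1892 = 303.7290°; wrapped into (−180°, 180°]: -56.2710°.
Δφ = -14.5774 − 26.7813 = -41.3587°.
a = sin²(Δφ/2) + cos φ₁ · cos φ₂ · sin²(Δλ/2) = 0.316830.
c = 2·atan2(√a, √(1−a)) = 1.19572 rad → d = 6371·c ≈ 7617.96 km.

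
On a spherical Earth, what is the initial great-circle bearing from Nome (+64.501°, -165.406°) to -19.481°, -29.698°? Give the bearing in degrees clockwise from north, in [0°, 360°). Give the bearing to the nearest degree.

55°

Δλ = -29.698 − -165.406 = 135.708°.
θ = atan2( sin Δλ · cos φ₂ , cos φ₁ · sin φ₂ − sin φ₁ · cos φ₂ · cos Δλ )
  = atan2(0.65834, 0.46551) = 54.736° → normalised to [0°, 360°): 54.736°.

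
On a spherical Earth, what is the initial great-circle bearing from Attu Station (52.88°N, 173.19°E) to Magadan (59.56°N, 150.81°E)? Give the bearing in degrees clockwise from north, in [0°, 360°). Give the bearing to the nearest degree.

Δλ = 150.81 − 173.19 = -22.38°.
θ = atan2( sin Δλ · cos φ₂ , cos φ₁ · sin φ₂ − sin φ₁ · cos φ₂ · cos Δλ )
  = atan2(-0.19290, 0.14675) = -52.737° → normalised to [0°, 360°): 307.263°.

307°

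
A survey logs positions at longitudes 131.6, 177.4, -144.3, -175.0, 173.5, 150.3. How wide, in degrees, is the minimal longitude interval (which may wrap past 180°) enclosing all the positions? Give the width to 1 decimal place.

Sort the longitudes: -175.0°, -144.3°, +131.6°, +150.3°, +173.5°, +177.4°.
Eastward gaps between consecutive values (wrapping around): 30.7°, 275.9°, 18.7°, 23.2°, 3.9°, 7.6°.
Largest gap = 275.9° ⇒ minimal covering band is its complement: 360° − 275.9° = 84.1°.
Band runs from +131.6° eastward to -144.3°, crossing the antimeridian.

84.1°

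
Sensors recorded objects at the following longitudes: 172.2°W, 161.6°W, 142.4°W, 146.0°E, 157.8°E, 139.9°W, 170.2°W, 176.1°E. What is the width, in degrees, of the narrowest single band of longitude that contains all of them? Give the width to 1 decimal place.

74.1°

Sort the longitudes: -172.2°, -170.2°, -161.6°, -142.4°, -139.9°, +146.0°, +157.8°, +176.1°.
Eastward gaps between consecutive values (wrapping around): 2.0°, 8.6°, 19.2°, 2.5°, 285.9°, 11.8°, 18.3°, 11.7°.
Largest gap = 285.9° ⇒ minimal covering band is its complement: 360° − 285.9° = 74.1°.
Band runs from +146.0° eastward to -139.9°, crossing the antimeridian.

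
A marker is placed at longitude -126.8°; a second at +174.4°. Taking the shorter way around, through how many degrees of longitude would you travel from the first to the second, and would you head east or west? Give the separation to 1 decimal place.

58.8° west

Raw difference: 174.4 − -126.8 = 301.2°.
Normalise into (−180°, 180°]: 301.2° − 360° = -58.8°.
Negative ⇒ the second point lies to the west; separation 58.8°.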